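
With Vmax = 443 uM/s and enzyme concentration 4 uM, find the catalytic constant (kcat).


kcat = Vmax / [E]t
kcat = 443 / 4
kcat = 110.75 s^-1

110.75 s^-1


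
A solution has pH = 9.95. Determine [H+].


[H+] = 10^(-pH)
[H+] = 10^(-9.95)
[H+] = 1.122e-10 M

1.122e-10 M


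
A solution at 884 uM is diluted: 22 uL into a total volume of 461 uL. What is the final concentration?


C2 = C1 * V1 / V2
C2 = 884 * 22 / 461
C2 = 42.1866 uM

42.1866 uM


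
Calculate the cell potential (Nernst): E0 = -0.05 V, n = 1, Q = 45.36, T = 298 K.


E = E0 - (RT/nF) * ln(Q)
E = -0.05 - (8.314 * 298 / (1 * 96485)) * ln(45.36)
E = -0.148 V

-0.148 V


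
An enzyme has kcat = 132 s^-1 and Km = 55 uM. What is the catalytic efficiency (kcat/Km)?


Catalytic efficiency = kcat / Km
= 132 / 55
= 2.4 uM^-1*s^-1

2.4 uM^-1*s^-1


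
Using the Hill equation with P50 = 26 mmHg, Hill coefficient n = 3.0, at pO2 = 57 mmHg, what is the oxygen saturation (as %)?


Y = pO2^n / (P50^n + pO2^n)
Y = 57^3.0 / (26^3.0 + 57^3.0)
Y = 91.33%

91.33%


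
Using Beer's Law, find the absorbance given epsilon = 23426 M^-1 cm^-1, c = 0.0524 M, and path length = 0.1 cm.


A = epsilon * c * l
A = 23426 * 0.0524 * 0.1
A = 122.7522

122.7522


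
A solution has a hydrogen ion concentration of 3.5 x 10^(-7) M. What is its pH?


pH = -log10([H+])
pH = -log10(3.5 x 10^(-7))
pH = 6.4559

6.4559


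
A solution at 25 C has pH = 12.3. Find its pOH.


pOH = 14 - pH
pOH = 14 - 12.3
pOH = 1.7

1.7


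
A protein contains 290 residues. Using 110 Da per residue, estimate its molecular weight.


MW = n_residues * 110 Da
MW = 290 * 110
MW = 31900 Da

31900 Da


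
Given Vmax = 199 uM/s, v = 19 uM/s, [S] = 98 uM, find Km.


Km = [S] * (Vmax - v) / v
Km = 98 * (199 - 19) / 19
Km = 928.4211 uM

928.4211 uM


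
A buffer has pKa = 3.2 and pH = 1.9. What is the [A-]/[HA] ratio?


[A-]/[HA] = 10^(pH - pKa)
= 10^(1.9 - 3.2)
= 0.0501

0.0501


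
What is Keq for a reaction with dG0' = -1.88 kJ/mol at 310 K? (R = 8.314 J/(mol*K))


Keq = exp(-dG0 * 1000 / (R * T))
Keq = exp(-(-1.88) * 1000 / (8.314 * 310))
Keq = 2.0739

2.0739


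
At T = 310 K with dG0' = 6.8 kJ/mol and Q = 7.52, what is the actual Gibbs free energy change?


dG = dG0' + RT * ln(Q) / 1000
dG = 6.8 + 8.314 * 310 * ln(7.52) / 1000
dG = 12.0 kJ/mol

12.0 kJ/mol


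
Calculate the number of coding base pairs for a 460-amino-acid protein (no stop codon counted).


Each amino acid = 1 codon = 3 bp
bp = 460 * 3 = 1380 bp

1380 bp


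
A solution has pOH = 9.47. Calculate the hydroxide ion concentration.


[OH-] = 10^(-pOH)
[OH-] = 10^(-9.47)
[OH-] = 3.388e-10 M

3.388e-10 M


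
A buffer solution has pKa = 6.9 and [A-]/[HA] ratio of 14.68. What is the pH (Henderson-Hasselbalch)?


pH = pKa + log10([A-]/[HA])
pH = 6.9 + log10(14.68)
pH = 8.0667

8.0667


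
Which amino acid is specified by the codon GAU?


Standard genetic code lookup.
Codon GAU -> Asp

Asp


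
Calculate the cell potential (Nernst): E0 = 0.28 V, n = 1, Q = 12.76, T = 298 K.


E = E0 - (RT/nF) * ln(Q)
E = 0.28 - (8.314 * 298 / (1 * 96485)) * ln(12.76)
E = 0.2146 V

0.2146 V


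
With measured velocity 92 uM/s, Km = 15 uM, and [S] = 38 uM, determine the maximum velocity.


Vmax = v * (Km + [S]) / [S]
Vmax = 92 * (15 + 38) / 38
Vmax = 128.3158 uM/s

128.3158 uM/s


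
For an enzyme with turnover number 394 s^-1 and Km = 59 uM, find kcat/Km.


Catalytic efficiency = kcat / Km
= 394 / 59
= 6.678 uM^-1*s^-1

6.678 uM^-1*s^-1


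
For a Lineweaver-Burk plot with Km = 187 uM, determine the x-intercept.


x-intercept = -1/Km
= -1/187
= -0.0053 1/uM

-0.0053 1/uM


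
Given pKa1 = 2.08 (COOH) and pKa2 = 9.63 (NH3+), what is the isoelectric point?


pI = (pKa1 + pKa2) / 2
pI = (2.08 + 9.63) / 2
pI = 5.855

5.855


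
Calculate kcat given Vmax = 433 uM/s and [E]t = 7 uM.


kcat = Vmax / [E]t
kcat = 433 / 7
kcat = 61.8571 s^-1

61.8571 s^-1


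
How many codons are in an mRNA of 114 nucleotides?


codons = nucleotides / 3
codons = 114 / 3 = 38

38


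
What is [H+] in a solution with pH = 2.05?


[H+] = 10^(-pH)
[H+] = 10^(-2.05)
[H+] = 0.0089 M

0.0089 M


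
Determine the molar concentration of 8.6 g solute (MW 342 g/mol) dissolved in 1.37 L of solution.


C = (mass / MW) / volume
C = (8.6 / 342) / 1.37
C = 0.0184 M

0.0184 M


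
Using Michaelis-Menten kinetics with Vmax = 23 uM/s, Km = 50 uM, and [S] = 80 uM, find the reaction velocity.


v = Vmax * [S] / (Km + [S])
v = 23 * 80 / (50 + 80)
v = 14.1538 uM/s

14.1538 uM/s


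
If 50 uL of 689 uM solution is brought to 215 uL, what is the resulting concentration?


C2 = C1 * V1 / V2
C2 = 689 * 50 / 215
C2 = 160.2326 uM

160.2326 uM


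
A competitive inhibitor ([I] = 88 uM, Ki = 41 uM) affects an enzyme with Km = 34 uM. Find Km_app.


Km_app = Km * (1 + [I]/Ki)
Km_app = 34 * (1 + 88/41)
Km_app = 106.9756 uM

106.9756 uM


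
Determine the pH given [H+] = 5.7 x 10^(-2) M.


pH = -log10([H+])
pH = -log10(5.7 x 10^(-2))
pH = 1.2441

1.2441


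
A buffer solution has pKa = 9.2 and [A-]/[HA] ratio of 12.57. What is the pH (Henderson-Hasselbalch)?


pH = pKa + log10([A-]/[HA])
pH = 9.2 + log10(12.57)
pH = 10.2993

10.2993


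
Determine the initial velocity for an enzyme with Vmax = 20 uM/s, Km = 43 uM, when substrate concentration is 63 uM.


v = Vmax * [S] / (Km + [S])
v = 20 * 63 / (43 + 63)
v = 11.8868 uM/s

11.8868 uM/s


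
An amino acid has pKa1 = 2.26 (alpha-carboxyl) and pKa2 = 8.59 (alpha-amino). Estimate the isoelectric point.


pI = (pKa1 + pKa2) / 2
pI = (2.26 + 8.59) / 2
pI = 5.425

5.425


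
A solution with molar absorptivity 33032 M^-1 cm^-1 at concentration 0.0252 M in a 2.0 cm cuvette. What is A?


A = epsilon * c * l
A = 33032 * 0.0252 * 2.0
A = 1664.8128

1664.8128


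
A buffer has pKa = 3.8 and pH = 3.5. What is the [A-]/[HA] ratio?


[A-]/[HA] = 10^(pH - pKa)
= 10^(3.5 - 3.8)
= 0.5012

0.5012


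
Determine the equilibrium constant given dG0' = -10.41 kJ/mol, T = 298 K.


Keq = exp(-dG0 * 1000 / (R * T))
Keq = exp(-(-10.41) * 1000 / (8.314 * 298))
Keq = 66.7994

66.7994


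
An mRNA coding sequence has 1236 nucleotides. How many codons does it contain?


codons = nucleotides / 3
codons = 1236 / 3 = 412

412


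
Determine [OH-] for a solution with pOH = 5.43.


[OH-] = 10^(-pOH)
[OH-] = 10^(-5.43)
[OH-] = 3.715e-06 M

3.715e-06 M


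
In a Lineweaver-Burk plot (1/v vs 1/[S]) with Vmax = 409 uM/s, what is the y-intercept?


y-intercept = 1/Vmax
= 1/409
= 0.0024 s/uM

0.0024 s/uM


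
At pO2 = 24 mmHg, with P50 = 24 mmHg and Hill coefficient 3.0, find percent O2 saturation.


Y = pO2^n / (P50^n + pO2^n)
Y = 24^3.0 / (24^3.0 + 24^3.0)
Y = 50.0%

50.0%


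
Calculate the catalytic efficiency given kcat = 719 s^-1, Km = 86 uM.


Catalytic efficiency = kcat / Km
= 719 / 86
= 8.3605 uM^-1*s^-1

8.3605 uM^-1*s^-1


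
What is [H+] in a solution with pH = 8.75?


[H+] = 10^(-pH)
[H+] = 10^(-8.75)
[H+] = 1.778e-09 M

1.778e-09 M


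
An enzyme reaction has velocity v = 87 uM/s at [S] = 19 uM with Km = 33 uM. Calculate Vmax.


Vmax = v * (Km + [S]) / [S]
Vmax = 87 * (33 + 19) / 19
Vmax = 238.1053 uM/s

238.1053 uM/s


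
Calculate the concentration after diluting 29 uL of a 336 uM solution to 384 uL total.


C2 = C1 * V1 / V2
C2 = 336 * 29 / 384
C2 = 25.375 uM

25.375 uM


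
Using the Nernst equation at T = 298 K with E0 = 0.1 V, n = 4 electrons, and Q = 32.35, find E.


E = E0 - (RT/nF) * ln(Q)
E = 0.1 - (8.314 * 298 / (4 * 96485)) * ln(32.35)
E = 0.0777 V

0.0777 V


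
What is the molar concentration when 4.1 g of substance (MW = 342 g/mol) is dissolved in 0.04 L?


C = (mass / MW) / volume
C = (4.1 / 342) / 0.04
C = 0.2997 M

0.2997 M


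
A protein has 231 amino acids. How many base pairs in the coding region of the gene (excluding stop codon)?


Each amino acid = 1 codon = 3 bp
bp = 231 * 3 = 693 bp

693 bp


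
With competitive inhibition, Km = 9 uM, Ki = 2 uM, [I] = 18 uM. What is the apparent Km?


Km_app = Km * (1 + [I]/Ki)
Km_app = 9 * (1 + 18/2)
Km_app = 90.0 uM

90.0 uM


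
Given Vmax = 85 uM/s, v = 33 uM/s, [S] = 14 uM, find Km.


Km = [S] * (Vmax - v) / v
Km = 14 * (85 - 33) / 33
Km = 22.0606 uM

22.0606 uM


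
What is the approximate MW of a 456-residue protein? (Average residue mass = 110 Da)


MW = n_residues * 110 Da
MW = 456 * 110
MW = 50160 Da

50160 Da


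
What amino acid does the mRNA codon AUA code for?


Standard genetic code lookup.
Codon AUA -> Ile

Ile


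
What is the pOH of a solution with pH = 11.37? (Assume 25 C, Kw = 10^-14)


pOH = 14 - pH
pOH = 14 - 11.37
pOH = 2.63

2.63


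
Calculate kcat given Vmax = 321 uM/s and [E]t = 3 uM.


kcat = Vmax / [E]t
kcat = 321 / 3
kcat = 107.0 s^-1

107.0 s^-1


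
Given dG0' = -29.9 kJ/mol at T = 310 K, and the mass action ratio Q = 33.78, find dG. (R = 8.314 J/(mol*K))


dG = dG0' + RT * ln(Q) / 1000
dG = -29.9 + 8.314 * 310 * ln(33.78) / 1000
dG = -20.8281 kJ/mol

-20.8281 kJ/mol


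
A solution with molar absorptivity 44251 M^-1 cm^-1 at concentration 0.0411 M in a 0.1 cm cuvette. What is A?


A = epsilon * c * l
A = 44251 * 0.0411 * 0.1
A = 181.8716

181.8716


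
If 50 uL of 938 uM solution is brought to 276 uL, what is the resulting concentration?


C2 = C1 * V1 / V2
C2 = 938 * 50 / 276
C2 = 169.9275 uM

169.9275 uM


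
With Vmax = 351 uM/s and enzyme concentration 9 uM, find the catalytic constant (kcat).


kcat = Vmax / [E]t
kcat = 351 / 9
kcat = 39.0 s^-1

39.0 s^-1


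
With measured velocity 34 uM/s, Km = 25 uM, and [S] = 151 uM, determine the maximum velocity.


Vmax = v * (Km + [S]) / [S]
Vmax = 34 * (25 + 151) / 151
Vmax = 39.6291 uM/s

39.6291 uM/s


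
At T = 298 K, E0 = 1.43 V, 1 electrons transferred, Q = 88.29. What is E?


E = E0 - (RT/nF) * ln(Q)
E = 1.43 - (8.314 * 298 / (1 * 96485)) * ln(88.29)
E = 1.3149 V

1.3149 V


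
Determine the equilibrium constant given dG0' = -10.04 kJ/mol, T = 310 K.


Keq = exp(-dG0 * 1000 / (R * T))
Keq = exp(-(-10.04) * 1000 / (8.314 * 310))
Keq = 49.1801

49.1801


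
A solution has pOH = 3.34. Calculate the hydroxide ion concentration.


[OH-] = 10^(-pOH)
[OH-] = 10^(-3.34)
[OH-] = 4.571e-04 M

4.571e-04 M


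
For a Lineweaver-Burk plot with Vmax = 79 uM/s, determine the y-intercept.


y-intercept = 1/Vmax
= 1/79
= 0.0127 s/uM

0.0127 s/uM


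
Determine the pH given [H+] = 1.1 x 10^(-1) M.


pH = -log10([H+])
pH = -log10(1.1 x 10^(-1))
pH = 0.9586

0.9586


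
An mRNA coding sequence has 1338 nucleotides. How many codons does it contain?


codons = nucleotides / 3
codons = 1338 / 3 = 446

446


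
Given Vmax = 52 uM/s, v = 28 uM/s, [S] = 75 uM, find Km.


Km = [S] * (Vmax - v) / v
Km = 75 * (52 - 28) / 28
Km = 64.2857 uM

64.2857 uM


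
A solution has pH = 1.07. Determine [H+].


[H+] = 10^(-pH)
[H+] = 10^(-1.07)
[H+] = 0.0851 M

0.0851 M


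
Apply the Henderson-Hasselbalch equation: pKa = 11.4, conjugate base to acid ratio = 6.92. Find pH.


pH = pKa + log10([A-]/[HA])
pH = 11.4 + log10(6.92)
pH = 12.2401

12.2401


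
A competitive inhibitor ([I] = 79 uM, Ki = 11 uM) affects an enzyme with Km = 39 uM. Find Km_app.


Km_app = Km * (1 + [I]/Ki)
Km_app = 39 * (1 + 79/11)
Km_app = 319.0909 uM

319.0909 uM


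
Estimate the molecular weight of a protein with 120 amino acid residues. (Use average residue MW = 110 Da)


MW = n_residues * 110 Da
MW = 120 * 110
MW = 13200 Da

13200 Da


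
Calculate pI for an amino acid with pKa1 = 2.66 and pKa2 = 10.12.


pI = (pKa1 + pKa2) / 2
pI = (2.66 + 10.12) / 2
pI = 6.39

6.39


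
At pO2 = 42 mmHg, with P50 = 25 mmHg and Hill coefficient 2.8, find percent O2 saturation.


Y = pO2^n / (P50^n + pO2^n)
Y = 42^2.8 / (25^2.8 + 42^2.8)
Y = 81.04%

81.04%


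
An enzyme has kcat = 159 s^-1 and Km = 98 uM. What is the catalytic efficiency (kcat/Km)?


Catalytic efficiency = kcat / Km
= 159 / 98
= 1.6224 uM^-1*s^-1

1.6224 uM^-1*s^-1


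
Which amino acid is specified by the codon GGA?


Standard genetic code lookup.
Codon GGA -> Gly

Gly


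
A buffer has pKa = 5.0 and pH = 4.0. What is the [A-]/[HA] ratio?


[A-]/[HA] = 10^(pH - pKa)
= 10^(4.0 - 5.0)
= 0.1

0.1


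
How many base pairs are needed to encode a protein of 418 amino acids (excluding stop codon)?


Each amino acid = 1 codon = 3 bp
bp = 418 * 3 = 1254 bp

1254 bp


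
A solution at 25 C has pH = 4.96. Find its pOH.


pOH = 14 - pH
pOH = 14 - 4.96
pOH = 9.04

9.04


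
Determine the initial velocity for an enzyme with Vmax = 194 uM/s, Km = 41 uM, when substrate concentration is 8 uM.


v = Vmax * [S] / (Km + [S])
v = 194 * 8 / (41 + 8)
v = 31.6735 uM/s

31.6735 uM/s


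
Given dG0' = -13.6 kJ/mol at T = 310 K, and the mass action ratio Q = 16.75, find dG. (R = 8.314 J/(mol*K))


dG = dG0' + RT * ln(Q) / 1000
dG = -13.6 + 8.314 * 310 * ln(16.75) / 1000
dG = -6.336 kJ/mol

-6.336 kJ/mol


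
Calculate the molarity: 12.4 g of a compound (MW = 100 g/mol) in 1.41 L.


C = (mass / MW) / volume
C = (12.4 / 100) / 1.41
C = 0.0879 M

0.0879 M


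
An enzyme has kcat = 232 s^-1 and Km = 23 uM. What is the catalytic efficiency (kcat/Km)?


Catalytic efficiency = kcat / Km
= 232 / 23
= 10.087 uM^-1*s^-1

10.087 uM^-1*s^-1


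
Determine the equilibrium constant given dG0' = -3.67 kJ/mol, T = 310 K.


Keq = exp(-dG0 * 1000 / (R * T))
Keq = exp(-(-3.67) * 1000 / (8.314 * 310))
Keq = 4.1535

4.1535


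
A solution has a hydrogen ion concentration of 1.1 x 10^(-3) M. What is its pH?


pH = -log10([H+])
pH = -log10(1.1 x 10^(-3))
pH = 2.9586

2.9586


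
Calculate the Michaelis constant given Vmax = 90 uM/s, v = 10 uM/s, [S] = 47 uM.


Km = [S] * (Vmax - v) / v
Km = 47 * (90 - 10) / 10
Km = 376.0 uM

376.0 uM


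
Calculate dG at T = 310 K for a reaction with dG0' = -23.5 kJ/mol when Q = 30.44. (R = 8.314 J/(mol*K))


dG = dG0' + RT * ln(Q) / 1000
dG = -23.5 + 8.314 * 310 * ln(30.44) / 1000
dG = -14.6964 kJ/mol

-14.6964 kJ/mol


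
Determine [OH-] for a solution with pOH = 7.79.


[OH-] = 10^(-pOH)
[OH-] = 10^(-7.79)
[OH-] = 1.622e-08 M

1.622e-08 M


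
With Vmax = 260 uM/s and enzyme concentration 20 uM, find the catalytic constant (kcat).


kcat = Vmax / [E]t
kcat = 260 / 20
kcat = 13.0 s^-1

13.0 s^-1


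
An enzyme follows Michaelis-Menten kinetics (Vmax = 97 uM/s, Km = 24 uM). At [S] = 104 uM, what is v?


v = Vmax * [S] / (Km + [S])
v = 97 * 104 / (24 + 104)
v = 78.8125 uM/s

78.8125 uM/s


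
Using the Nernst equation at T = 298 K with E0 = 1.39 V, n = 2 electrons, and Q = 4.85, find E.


E = E0 - (RT/nF) * ln(Q)
E = 1.39 - (8.314 * 298 / (2 * 96485)) * ln(4.85)
E = 1.3697 V

1.3697 V


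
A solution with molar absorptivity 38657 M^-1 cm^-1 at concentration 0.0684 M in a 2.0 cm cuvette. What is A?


A = epsilon * c * l
A = 38657 * 0.0684 * 2.0
A = 5288.2776

5288.2776


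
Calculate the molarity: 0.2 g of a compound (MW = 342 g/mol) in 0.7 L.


C = (mass / MW) / volume
C = (0.2 / 342) / 0.7
C = 8.354e-04 M

8.354e-04 M


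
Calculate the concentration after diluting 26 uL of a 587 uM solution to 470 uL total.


C2 = C1 * V1 / V2
C2 = 587 * 26 / 470
C2 = 32.4723 uM

32.4723 uM


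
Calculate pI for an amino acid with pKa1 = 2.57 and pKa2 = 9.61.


pI = (pKa1 + pKa2) / 2
pI = (2.57 + 9.61) / 2
pI = 6.09

6.09


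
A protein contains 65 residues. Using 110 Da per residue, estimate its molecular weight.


MW = n_residues * 110 Da
MW = 65 * 110
MW = 7150 Da

7150 Da


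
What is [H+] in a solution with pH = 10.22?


[H+] = 10^(-pH)
[H+] = 10^(-10.22)
[H+] = 6.026e-11 M

6.026e-11 M


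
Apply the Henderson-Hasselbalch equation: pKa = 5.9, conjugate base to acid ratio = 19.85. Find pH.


pH = pKa + log10([A-]/[HA])
pH = 5.9 + log10(19.85)
pH = 7.1978

7.1978


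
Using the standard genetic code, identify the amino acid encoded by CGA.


Standard genetic code lookup.
Codon CGA -> Arg

Arg


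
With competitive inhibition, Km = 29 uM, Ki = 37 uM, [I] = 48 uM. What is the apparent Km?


Km_app = Km * (1 + [I]/Ki)
Km_app = 29 * (1 + 48/37)
Km_app = 66.6216 uM

66.6216 uM


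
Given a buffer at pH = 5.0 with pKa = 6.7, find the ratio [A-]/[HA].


[A-]/[HA] = 10^(pH - pKa)
= 10^(5.0 - 6.7)
= 0.02

0.02


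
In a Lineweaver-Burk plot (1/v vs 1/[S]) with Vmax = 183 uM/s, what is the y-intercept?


y-intercept = 1/Vmax
= 1/183
= 0.0055 s/uM

0.0055 s/uM


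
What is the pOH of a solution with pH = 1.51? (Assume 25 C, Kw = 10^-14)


pOH = 14 - pH
pOH = 14 - 1.51
pOH = 12.49

12.49


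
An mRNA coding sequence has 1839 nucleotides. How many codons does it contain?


codons = nucleotides / 3
codons = 1839 / 3 = 613

613


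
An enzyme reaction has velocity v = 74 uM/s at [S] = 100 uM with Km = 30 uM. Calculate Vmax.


Vmax = v * (Km + [S]) / [S]
Vmax = 74 * (30 + 100) / 100
Vmax = 96.2 uM/s

96.2 uM/s


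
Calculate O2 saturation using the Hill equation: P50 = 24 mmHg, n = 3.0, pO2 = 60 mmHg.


Y = pO2^n / (P50^n + pO2^n)
Y = 60^3.0 / (24^3.0 + 60^3.0)
Y = 93.98%

93.98%


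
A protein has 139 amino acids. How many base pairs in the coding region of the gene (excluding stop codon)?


Each amino acid = 1 codon = 3 bp
bp = 139 * 3 = 417 bp

417 bp


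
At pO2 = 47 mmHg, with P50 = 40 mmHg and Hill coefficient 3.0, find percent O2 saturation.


Y = pO2^n / (P50^n + pO2^n)
Y = 47^3.0 / (40^3.0 + 47^3.0)
Y = 61.86%

61.86%


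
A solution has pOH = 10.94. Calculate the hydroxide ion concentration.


[OH-] = 10^(-pOH)
[OH-] = 10^(-10.94)
[OH-] = 1.148e-11 M

1.148e-11 M


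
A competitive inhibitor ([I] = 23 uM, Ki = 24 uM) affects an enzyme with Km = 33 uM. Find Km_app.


Km_app = Km * (1 + [I]/Ki)
Km_app = 33 * (1 + 23/24)
Km_app = 64.625 uM

64.625 uM


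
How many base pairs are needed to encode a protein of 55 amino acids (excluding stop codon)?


Each amino acid = 1 codon = 3 bp
bp = 55 * 3 = 165 bp

165 bp


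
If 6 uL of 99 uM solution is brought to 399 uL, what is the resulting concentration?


C2 = C1 * V1 / V2
C2 = 99 * 6 / 399
C2 = 1.4887 uM

1.4887 uM


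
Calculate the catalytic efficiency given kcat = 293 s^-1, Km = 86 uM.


Catalytic efficiency = kcat / Km
= 293 / 86
= 3.407 uM^-1*s^-1

3.407 uM^-1*s^-1


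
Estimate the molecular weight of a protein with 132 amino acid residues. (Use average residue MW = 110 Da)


MW = n_residues * 110 Da
MW = 132 * 110
MW = 14520 Da

14520 Da


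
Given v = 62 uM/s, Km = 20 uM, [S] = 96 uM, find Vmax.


Vmax = v * (Km + [S]) / [S]
Vmax = 62 * (20 + 96) / 96
Vmax = 74.9167 uM/s

74.9167 uM/s


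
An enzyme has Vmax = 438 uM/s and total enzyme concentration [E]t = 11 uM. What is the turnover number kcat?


kcat = Vmax / [E]t
kcat = 438 / 11
kcat = 39.8182 s^-1

39.8182 s^-1


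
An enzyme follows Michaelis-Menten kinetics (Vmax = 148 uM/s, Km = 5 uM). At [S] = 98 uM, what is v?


v = Vmax * [S] / (Km + [S])
v = 148 * 98 / (5 + 98)
v = 140.8155 uM/s

140.8155 uM/s


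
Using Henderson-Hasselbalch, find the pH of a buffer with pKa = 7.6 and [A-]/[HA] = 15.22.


pH = pKa + log10([A-]/[HA])
pH = 7.6 + log10(15.22)
pH = 8.7824

8.7824


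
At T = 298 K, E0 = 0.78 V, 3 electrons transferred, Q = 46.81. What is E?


E = E0 - (RT/nF) * ln(Q)
E = 0.78 - (8.314 * 298 / (3 * 96485)) * ln(46.81)
E = 0.7471 V

0.7471 V


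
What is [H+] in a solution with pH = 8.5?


[H+] = 10^(-pH)
[H+] = 10^(-8.5)
[H+] = 3.162e-09 M

3.162e-09 M


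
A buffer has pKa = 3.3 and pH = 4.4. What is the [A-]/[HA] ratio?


[A-]/[HA] = 10^(pH - pKa)
= 10^(4.4 - 3.3)
= 12.5893

12.5893


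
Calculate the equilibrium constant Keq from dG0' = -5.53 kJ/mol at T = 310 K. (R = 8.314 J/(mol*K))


Keq = exp(-dG0 * 1000 / (R * T))
Keq = exp(-(-5.53) * 1000 / (8.314 * 310))
Keq = 8.5474

8.5474


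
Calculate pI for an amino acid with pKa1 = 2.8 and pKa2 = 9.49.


pI = (pKa1 + pKa2) / 2
pI = (2.8 + 9.49) / 2
pI = 6.145

6.145


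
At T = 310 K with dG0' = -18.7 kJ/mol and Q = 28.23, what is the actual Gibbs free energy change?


dG = dG0' + RT * ln(Q) / 1000
dG = -18.7 + 8.314 * 310 * ln(28.23) / 1000
dG = -10.0907 kJ/mol

-10.0907 kJ/mol


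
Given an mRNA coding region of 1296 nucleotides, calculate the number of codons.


codons = nucleotides / 3
codons = 1296 / 3 = 432

432


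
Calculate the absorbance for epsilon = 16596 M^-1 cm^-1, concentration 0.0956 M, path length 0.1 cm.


A = epsilon * c * l
A = 16596 * 0.0956 * 0.1
A = 158.6578

158.6578


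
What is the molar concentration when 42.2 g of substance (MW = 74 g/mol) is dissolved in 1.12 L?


C = (mass / MW) / volume
C = (42.2 / 74) / 1.12
C = 0.5092 M

0.5092 M


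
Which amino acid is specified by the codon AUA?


Standard genetic code lookup.
Codon AUA -> Ile

Ile


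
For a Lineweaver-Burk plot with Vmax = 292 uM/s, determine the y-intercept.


y-intercept = 1/Vmax
= 1/292
= 0.0034 s/uM

0.0034 s/uM


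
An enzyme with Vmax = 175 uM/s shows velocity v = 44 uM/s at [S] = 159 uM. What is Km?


Km = [S] * (Vmax - v) / v
Km = 159 * (175 - 44) / 44
Km = 473.3864 uM

473.3864 uM


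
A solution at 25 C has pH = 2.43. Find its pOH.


pOH = 14 - pH
pOH = 14 - 2.43
pOH = 11.57

11.57


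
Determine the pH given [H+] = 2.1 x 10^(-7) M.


pH = -log10([H+])
pH = -log10(2.1 x 10^(-7))
pH = 6.6778

6.6778


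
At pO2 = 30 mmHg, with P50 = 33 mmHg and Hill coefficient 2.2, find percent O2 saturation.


Y = pO2^n / (P50^n + pO2^n)
Y = 30^2.2 / (33^2.2 + 30^2.2)
Y = 44.78%

44.78%


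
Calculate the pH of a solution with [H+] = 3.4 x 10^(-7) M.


pH = -log10([H+])
pH = -log10(3.4 x 10^(-7))
pH = 6.4685

6.4685


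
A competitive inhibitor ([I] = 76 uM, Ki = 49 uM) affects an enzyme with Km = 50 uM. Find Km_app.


Km_app = Km * (1 + [I]/Ki)
Km_app = 50 * (1 + 76/49)
Km_app = 127.551 uM

127.551 uM


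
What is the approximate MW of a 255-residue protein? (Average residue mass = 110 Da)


MW = n_residues * 110 Da
MW = 255 * 110
MW = 28050 Da

28050 Da


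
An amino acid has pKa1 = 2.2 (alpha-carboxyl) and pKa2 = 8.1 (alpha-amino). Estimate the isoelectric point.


pI = (pKa1 + pKa2) / 2
pI = (2.2 + 8.1) / 2
pI = 5.15

5.15


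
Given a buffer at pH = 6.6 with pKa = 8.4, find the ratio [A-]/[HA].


[A-]/[HA] = 10^(pH - pKa)
= 10^(6.6 - 8.4)
= 0.0158

0.0158


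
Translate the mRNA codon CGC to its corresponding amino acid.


Standard genetic code lookup.
Codon CGC -> Arg

Arg


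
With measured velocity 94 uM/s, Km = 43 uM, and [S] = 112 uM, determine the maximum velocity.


Vmax = v * (Km + [S]) / [S]
Vmax = 94 * (43 + 112) / 112
Vmax = 130.0893 uM/s

130.0893 uM/s


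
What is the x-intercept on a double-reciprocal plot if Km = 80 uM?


x-intercept = -1/Km
= -1/80
= -0.0125 1/uM

-0.0125 1/uM


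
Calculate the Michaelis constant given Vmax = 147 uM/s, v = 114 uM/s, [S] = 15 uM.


Km = [S] * (Vmax - v) / v
Km = 15 * (147 - 114) / 114
Km = 4.3421 uM

4.3421 uM


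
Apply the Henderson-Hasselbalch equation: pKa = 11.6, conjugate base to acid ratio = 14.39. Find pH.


pH = pKa + log10([A-]/[HA])
pH = 11.6 + log10(14.39)
pH = 12.7581

12.7581


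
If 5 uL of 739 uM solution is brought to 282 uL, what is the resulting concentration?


C2 = C1 * V1 / V2
C2 = 739 * 5 / 282
C2 = 13.1028 uM

13.1028 uM


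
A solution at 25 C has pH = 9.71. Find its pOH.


pOH = 14 - pH
pOH = 14 - 9.71
pOH = 4.29

4.29


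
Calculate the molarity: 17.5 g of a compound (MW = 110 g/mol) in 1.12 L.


C = (mass / MW) / volume
C = (17.5 / 110) / 1.12
C = 0.142 M

0.142 M


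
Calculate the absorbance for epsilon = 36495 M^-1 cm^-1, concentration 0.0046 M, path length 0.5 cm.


A = epsilon * c * l
A = 36495 * 0.0046 * 0.5
A = 83.9385

83.9385


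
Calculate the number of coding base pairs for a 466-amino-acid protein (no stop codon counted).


Each amino acid = 1 codon = 3 bp
bp = 466 * 3 = 1398 bp

1398 bp


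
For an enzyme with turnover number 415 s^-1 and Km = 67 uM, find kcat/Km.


Catalytic efficiency = kcat / Km
= 415 / 67
= 6.194 uM^-1*s^-1

6.194 uM^-1*s^-1


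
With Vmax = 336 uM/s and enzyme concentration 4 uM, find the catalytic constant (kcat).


kcat = Vmax / [E]t
kcat = 336 / 4
kcat = 84.0 s^-1

84.0 s^-1


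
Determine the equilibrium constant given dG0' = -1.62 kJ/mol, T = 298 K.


Keq = exp(-dG0 * 1000 / (R * T))
Keq = exp(-(-1.62) * 1000 / (8.314 * 298))
Keq = 1.923

1.923


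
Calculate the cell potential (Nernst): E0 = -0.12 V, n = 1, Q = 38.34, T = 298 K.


E = E0 - (RT/nF) * ln(Q)
E = -0.12 - (8.314 * 298 / (1 * 96485)) * ln(38.34)
E = -0.2136 V

-0.2136 V


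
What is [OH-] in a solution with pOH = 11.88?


[OH-] = 10^(-pOH)
[OH-] = 10^(-11.88)
[OH-] = 1.318e-12 M

1.318e-12 M


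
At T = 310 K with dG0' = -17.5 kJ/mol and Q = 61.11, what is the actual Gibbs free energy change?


dG = dG0' + RT * ln(Q) / 1000
dG = -17.5 + 8.314 * 310 * ln(61.11) / 1000
dG = -6.9002 kJ/mol

-6.9002 kJ/mol


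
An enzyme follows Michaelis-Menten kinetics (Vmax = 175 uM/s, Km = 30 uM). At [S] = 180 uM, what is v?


v = Vmax * [S] / (Km + [S])
v = 175 * 180 / (30 + 180)
v = 150.0 uM/s

150.0 uM/s


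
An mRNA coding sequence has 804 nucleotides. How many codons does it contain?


codons = nucleotides / 3
codons = 804 / 3 = 268

268


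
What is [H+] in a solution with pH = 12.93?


[H+] = 10^(-pH)
[H+] = 10^(-12.93)
[H+] = 1.175e-13 M

1.175e-13 M


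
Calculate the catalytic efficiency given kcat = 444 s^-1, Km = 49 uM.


Catalytic efficiency = kcat / Km
= 444 / 49
= 9.0612 uM^-1*s^-1

9.0612 uM^-1*s^-1


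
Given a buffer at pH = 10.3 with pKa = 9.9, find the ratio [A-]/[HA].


[A-]/[HA] = 10^(pH - pKa)
= 10^(10.3 - 9.9)
= 2.5119

2.5119


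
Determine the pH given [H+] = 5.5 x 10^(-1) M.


pH = -log10([H+])
pH = -log10(5.5 x 10^(-1))
pH = 0.2596

0.2596


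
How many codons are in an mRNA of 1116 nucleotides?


codons = nucleotides / 3
codons = 1116 / 3 = 372

372


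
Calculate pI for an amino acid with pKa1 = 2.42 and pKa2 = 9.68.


pI = (pKa1 + pKa2) / 2
pI = (2.42 + 9.68) / 2
pI = 6.05

6.05


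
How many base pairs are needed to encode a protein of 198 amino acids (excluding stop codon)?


Each amino acid = 1 codon = 3 bp
bp = 198 * 3 = 594 bp

594 bp


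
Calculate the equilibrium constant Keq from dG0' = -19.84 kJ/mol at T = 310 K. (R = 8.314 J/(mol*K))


Keq = exp(-dG0 * 1000 / (R * T))
Keq = exp(-(-19.84) * 1000 / (8.314 * 310))
Keq = 2203.625

2203.625


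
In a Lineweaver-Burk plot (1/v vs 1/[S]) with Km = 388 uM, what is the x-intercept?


x-intercept = -1/Km
= -1/388
= -0.0026 1/uM

-0.0026 1/uM


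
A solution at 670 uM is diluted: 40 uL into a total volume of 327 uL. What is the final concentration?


C2 = C1 * V1 / V2
C2 = 670 * 40 / 327
C2 = 81.9572 uM

81.9572 uM


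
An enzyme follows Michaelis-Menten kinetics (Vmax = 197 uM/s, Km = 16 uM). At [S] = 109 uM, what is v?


v = Vmax * [S] / (Km + [S])
v = 197 * 109 / (16 + 109)
v = 171.784 uM/s

171.784 uM/s


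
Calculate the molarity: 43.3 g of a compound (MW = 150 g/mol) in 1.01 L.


C = (mass / MW) / volume
C = (43.3 / 150) / 1.01
C = 0.2858 M

0.2858 M


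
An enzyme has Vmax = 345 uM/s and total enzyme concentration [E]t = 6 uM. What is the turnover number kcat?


kcat = Vmax / [E]t
kcat = 345 / 6
kcat = 57.5 s^-1

57.5 s^-1


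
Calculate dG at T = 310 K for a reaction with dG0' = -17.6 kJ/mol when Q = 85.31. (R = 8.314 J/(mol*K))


dG = dG0' + RT * ln(Q) / 1000
dG = -17.6 + 8.314 * 310 * ln(85.31) / 1000
dG = -6.1404 kJ/mol

-6.1404 kJ/mol


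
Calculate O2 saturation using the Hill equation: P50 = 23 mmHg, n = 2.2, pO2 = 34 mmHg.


Y = pO2^n / (P50^n + pO2^n)
Y = 34^2.2 / (23^2.2 + 34^2.2)
Y = 70.26%

70.26%


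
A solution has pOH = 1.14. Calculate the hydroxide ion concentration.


[OH-] = 10^(-pOH)
[OH-] = 10^(-1.14)
[OH-] = 0.0724 M

0.0724 M


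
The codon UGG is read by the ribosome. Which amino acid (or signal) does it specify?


Standard genetic code lookup.
Codon UGG -> Trp

Trp


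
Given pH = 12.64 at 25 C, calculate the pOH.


pOH = 14 - pH
pOH = 14 - 12.64
pOH = 1.36

1.36


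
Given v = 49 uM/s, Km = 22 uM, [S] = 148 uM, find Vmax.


Vmax = v * (Km + [S]) / [S]
Vmax = 49 * (22 + 148) / 148
Vmax = 56.2838 uM/s

56.2838 uM/s


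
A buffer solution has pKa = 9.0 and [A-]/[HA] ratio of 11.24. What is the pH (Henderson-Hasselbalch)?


pH = pKa + log10([A-]/[HA])
pH = 9.0 + log10(11.24)
pH = 10.0508

10.0508


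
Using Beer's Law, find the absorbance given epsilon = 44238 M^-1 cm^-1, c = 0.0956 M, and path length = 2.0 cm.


A = epsilon * c * l
A = 44238 * 0.0956 * 2.0
A = 8458.3056

8458.3056


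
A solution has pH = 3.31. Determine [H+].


[H+] = 10^(-pH)
[H+] = 10^(-3.31)
[H+] = 4.898e-04 M

4.898e-04 M


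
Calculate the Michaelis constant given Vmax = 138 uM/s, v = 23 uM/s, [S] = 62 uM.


Km = [S] * (Vmax - v) / v
Km = 62 * (138 - 23) / 23
Km = 310.0 uM

310.0 uM


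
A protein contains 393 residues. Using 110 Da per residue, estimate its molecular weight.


MW = n_residues * 110 Da
MW = 393 * 110
MW = 43230 Da

43230 Da


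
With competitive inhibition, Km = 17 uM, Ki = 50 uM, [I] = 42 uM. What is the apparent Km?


Km_app = Km * (1 + [I]/Ki)
Km_app = 17 * (1 + 42/50)
Km_app = 31.28 uM

31.28 uM


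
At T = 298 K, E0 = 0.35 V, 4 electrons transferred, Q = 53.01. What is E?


E = E0 - (RT/nF) * ln(Q)
E = 0.35 - (8.314 * 298 / (4 * 96485)) * ln(53.01)
E = 0.3245 V

0.3245 V


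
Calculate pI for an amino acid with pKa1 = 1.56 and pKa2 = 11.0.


pI = (pKa1 + pKa2) / 2
pI = (1.56 + 11.0) / 2
pI = 6.28

6.28


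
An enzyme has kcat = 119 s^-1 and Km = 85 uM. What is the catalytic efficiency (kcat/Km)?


Catalytic efficiency = kcat / Km
= 119 / 85
= 1.4 uM^-1*s^-1

1.4 uM^-1*s^-1


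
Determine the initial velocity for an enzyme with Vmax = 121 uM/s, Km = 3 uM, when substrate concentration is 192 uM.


v = Vmax * [S] / (Km + [S])
v = 121 * 192 / (3 + 192)
v = 119.1385 uM/s

119.1385 uM/s


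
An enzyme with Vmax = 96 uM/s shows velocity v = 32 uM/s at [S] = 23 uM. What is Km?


Km = [S] * (Vmax - v) / v
Km = 23 * (96 - 32) / 32
Km = 46.0 uM

46.0 uM


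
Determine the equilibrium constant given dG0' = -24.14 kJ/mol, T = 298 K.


Keq = exp(-dG0 * 1000 / (R * T))
Keq = exp(-(-24.14) * 1000 / (8.314 * 298))
Keq = 17041.5555

17041.5555


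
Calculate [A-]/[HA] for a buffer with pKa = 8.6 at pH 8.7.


[A-]/[HA] = 10^(pH - pKa)
= 10^(8.7 - 8.6)
= 1.2589

1.2589


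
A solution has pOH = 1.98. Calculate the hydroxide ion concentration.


[OH-] = 10^(-pOH)
[OH-] = 10^(-1.98)
[OH-] = 0.0105 M

0.0105 M


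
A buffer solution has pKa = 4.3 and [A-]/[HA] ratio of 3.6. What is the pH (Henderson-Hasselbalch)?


pH = pKa + log10([A-]/[HA])
pH = 4.3 + log10(3.6)
pH = 4.8563

4.8563


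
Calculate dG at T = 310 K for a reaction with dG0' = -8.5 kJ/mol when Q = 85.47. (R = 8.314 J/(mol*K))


dG = dG0' + RT * ln(Q) / 1000
dG = -8.5 + 8.314 * 310 * ln(85.47) / 1000
dG = 2.9644 kJ/mol

2.9644 kJ/mol


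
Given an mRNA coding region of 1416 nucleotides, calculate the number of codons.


codons = nucleotides / 3
codons = 1416 / 3 = 472

472


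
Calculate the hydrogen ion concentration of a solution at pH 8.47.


[H+] = 10^(-pH)
[H+] = 10^(-8.47)
[H+] = 3.388e-09 M

3.388e-09 M


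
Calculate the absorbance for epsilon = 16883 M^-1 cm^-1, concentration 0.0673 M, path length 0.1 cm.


A = epsilon * c * l
A = 16883 * 0.0673 * 0.1
A = 113.6226

113.6226


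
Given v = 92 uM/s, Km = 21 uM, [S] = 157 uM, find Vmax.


Vmax = v * (Km + [S]) / [S]
Vmax = 92 * (21 + 157) / 157
Vmax = 104.3057 uM/s

104.3057 uM/s


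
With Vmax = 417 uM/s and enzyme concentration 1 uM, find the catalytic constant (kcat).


kcat = Vmax / [E]t
kcat = 417 / 1
kcat = 417.0 s^-1

417.0 s^-1


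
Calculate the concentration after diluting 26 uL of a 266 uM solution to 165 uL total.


C2 = C1 * V1 / V2
C2 = 266 * 26 / 165
C2 = 41.9152 uM

41.9152 uM


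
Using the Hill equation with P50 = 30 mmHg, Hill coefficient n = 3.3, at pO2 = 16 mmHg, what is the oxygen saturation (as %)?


Y = pO2^n / (P50^n + pO2^n)
Y = 16^3.3 / (30^3.3 + 16^3.3)
Y = 11.16%

11.16%


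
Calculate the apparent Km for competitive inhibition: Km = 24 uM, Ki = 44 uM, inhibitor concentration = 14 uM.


Km_app = Km * (1 + [I]/Ki)
Km_app = 24 * (1 + 14/44)
Km_app = 31.6364 uM

31.6364 uM


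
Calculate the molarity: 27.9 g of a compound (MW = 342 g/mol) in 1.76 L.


C = (mass / MW) / volume
C = (27.9 / 342) / 1.76
C = 0.0464 M

0.0464 M


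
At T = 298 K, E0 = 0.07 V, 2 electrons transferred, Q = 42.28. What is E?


E = E0 - (RT/nF) * ln(Q)
E = 0.07 - (8.314 * 298 / (2 * 96485)) * ln(42.28)
E = 0.0219 V

0.0219 V


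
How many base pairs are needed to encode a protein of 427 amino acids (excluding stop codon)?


Each amino acid = 1 codon = 3 bp
bp = 427 * 3 = 1281 bp

1281 bp


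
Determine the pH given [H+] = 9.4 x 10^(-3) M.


pH = -log10([H+])
pH = -log10(9.4 x 10^(-3))
pH = 2.0269

2.0269


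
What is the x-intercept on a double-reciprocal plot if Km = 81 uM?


x-intercept = -1/Km
= -1/81
= -0.0123 1/uM

-0.0123 1/uM


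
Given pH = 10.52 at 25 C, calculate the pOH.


pOH = 14 - pH
pOH = 14 - 10.52
pOH = 3.48

3.48


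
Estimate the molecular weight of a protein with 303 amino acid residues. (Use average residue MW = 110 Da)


MW = n_residues * 110 Da
MW = 303 * 110
MW = 33330 Da

33330 Da


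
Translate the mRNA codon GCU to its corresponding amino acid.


Standard genetic code lookup.
Codon GCU -> Ala

Ala


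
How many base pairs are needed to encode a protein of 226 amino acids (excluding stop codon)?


Each amino acid = 1 codon = 3 bp
bp = 226 * 3 = 678 bp

678 bp


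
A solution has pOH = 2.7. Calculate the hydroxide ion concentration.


[OH-] = 10^(-pOH)
[OH-] = 10^(-2.7)
[OH-] = 0.002 M

0.002 M


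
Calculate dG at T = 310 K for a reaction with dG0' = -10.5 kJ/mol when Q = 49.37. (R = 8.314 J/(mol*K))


dG = dG0' + RT * ln(Q) / 1000
dG = -10.5 + 8.314 * 310 * ln(49.37) / 1000
dG = -0.4501 kJ/mol

-0.4501 kJ/mol


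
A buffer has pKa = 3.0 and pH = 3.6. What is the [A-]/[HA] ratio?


[A-]/[HA] = 10^(pH - pKa)
= 10^(3.6 - 3.0)
= 3.9811

3.9811


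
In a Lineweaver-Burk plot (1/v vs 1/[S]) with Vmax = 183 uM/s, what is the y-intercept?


y-intercept = 1/Vmax
= 1/183
= 0.0055 s/uM

0.0055 s/uM


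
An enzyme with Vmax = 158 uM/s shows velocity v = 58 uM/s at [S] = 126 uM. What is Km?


Km = [S] * (Vmax - v) / v
Km = 126 * (158 - 58) / 58
Km = 217.2414 uM

217.2414 uM


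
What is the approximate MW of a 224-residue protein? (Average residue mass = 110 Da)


MW = n_residues * 110 Da
MW = 224 * 110
MW = 24640 Da

24640 Da


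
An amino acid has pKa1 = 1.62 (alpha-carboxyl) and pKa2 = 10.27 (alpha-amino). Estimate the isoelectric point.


pI = (pKa1 + pKa2) / 2
pI = (1.62 + 10.27) / 2
pI = 5.945

5.945


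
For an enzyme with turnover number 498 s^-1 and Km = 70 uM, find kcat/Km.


Catalytic efficiency = kcat / Km
= 498 / 70
= 7.1143 uM^-1*s^-1

7.1143 uM^-1*s^-1


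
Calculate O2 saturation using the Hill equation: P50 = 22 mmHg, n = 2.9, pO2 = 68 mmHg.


Y = pO2^n / (P50^n + pO2^n)
Y = 68^2.9 / (22^2.9 + 68^2.9)
Y = 96.35%

96.35%


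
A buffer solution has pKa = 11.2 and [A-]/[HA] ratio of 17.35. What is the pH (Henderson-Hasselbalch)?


pH = pKa + log10([A-]/[HA])
pH = 11.2 + log10(17.35)
pH = 12.4393

12.4393


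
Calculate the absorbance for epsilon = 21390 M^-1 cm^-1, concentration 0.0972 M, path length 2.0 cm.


A = epsilon * c * l
A = 21390 * 0.0972 * 2.0
A = 4158.216

4158.216


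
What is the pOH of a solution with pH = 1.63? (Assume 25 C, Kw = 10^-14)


pOH = 14 - pH
pOH = 14 - 1.63
pOH = 12.37

12.37


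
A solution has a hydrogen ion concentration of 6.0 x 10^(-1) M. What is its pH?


pH = -log10([H+])
pH = -log10(6.0 x 10^(-1))
pH = 0.2218

0.2218


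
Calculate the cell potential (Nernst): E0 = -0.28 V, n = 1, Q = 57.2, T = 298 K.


E = E0 - (RT/nF) * ln(Q)
E = -0.28 - (8.314 * 298 / (1 * 96485)) * ln(57.2)
E = -0.3839 V

-0.3839 V


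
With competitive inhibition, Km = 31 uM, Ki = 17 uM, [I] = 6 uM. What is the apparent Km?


Km_app = Km * (1 + [I]/Ki)
Km_app = 31 * (1 + 6/17)
Km_app = 41.9412 uM

41.9412 uM


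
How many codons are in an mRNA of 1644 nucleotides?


codons = nucleotides / 3
codons = 1644 / 3 = 548

548


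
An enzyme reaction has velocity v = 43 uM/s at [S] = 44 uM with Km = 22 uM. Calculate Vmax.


Vmax = v * (Km + [S]) / [S]
Vmax = 43 * (22 + 44) / 44
Vmax = 64.5 uM/s

64.5 uM/s


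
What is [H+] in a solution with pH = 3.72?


[H+] = 10^(-pH)
[H+] = 10^(-3.72)
[H+] = 1.905e-04 M

1.905e-04 M


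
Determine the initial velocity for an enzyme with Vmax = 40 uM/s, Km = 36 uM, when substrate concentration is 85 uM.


v = Vmax * [S] / (Km + [S])
v = 40 * 85 / (36 + 85)
v = 28.0992 uM/s

28.0992 uM/s


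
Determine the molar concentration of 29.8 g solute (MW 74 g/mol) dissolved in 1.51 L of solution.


C = (mass / MW) / volume
C = (29.8 / 74) / 1.51
C = 0.2667 M

0.2667 M


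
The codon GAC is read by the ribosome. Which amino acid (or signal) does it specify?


Standard genetic code lookup.
Codon GAC -> Asp

Asp


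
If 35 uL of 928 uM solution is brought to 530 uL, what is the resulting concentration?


C2 = C1 * V1 / V2
C2 = 928 * 35 / 530
C2 = 61.283 uM

61.283 uM


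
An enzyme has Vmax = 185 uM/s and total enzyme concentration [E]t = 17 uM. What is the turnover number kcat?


kcat = Vmax / [E]t
kcat = 185 / 17
kcat = 10.8824 s^-1

10.8824 s^-1


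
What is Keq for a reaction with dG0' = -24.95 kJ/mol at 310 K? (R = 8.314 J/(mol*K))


Keq = exp(-dG0 * 1000 / (R * T))
Keq = exp(-(-24.95) * 1000 / (8.314 * 310))
Keq = 16002.8695

16002.8695


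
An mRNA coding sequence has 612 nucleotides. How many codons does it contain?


codons = nucleotides / 3
codons = 612 / 3 = 204

204


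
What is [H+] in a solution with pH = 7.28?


[H+] = 10^(-pH)
[H+] = 10^(-7.28)
[H+] = 5.248e-08 M

5.248e-08 M


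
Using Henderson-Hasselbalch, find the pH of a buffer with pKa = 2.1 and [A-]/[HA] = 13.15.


pH = pKa + log10([A-]/[HA])
pH = 2.1 + log10(13.15)
pH = 3.2189

3.2189


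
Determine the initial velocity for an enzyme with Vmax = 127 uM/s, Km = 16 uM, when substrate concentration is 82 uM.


v = Vmax * [S] / (Km + [S])
v = 127 * 82 / (16 + 82)
v = 106.2653 uM/s

106.2653 uM/s


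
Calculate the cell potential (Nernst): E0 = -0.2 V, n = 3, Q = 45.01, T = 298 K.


E = E0 - (RT/nF) * ln(Q)
E = -0.2 - (8.314 * 298 / (3 * 96485)) * ln(45.01)
E = -0.2326 V

-0.2326 V


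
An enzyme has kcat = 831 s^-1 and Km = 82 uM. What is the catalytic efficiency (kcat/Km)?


Catalytic efficiency = kcat / Km
= 831 / 82
= 10.1341 uM^-1*s^-1

10.1341 uM^-1*s^-1
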